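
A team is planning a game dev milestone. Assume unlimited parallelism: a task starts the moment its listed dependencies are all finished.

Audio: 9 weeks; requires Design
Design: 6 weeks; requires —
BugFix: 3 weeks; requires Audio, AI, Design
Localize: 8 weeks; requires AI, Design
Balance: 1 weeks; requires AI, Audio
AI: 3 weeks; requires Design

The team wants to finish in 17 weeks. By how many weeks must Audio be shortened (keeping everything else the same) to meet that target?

1

Current finish: 18 weeks; target: 17.
Audio is on every critical path, so each week cut from Audio cuts the finish by one (this holds down to a finish of 17).
Need 18 − 17 = 1 week off Audio → Audio becomes 8 weeks, finish becomes 17.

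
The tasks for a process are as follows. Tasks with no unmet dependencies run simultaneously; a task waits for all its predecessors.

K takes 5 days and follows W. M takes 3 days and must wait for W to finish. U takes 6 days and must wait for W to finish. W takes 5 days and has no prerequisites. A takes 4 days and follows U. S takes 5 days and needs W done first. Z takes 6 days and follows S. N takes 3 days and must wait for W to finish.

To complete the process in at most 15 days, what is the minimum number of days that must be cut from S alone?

1

Current finish: 16 days; target: 15.
S is on every critical path, so each day cut from S cuts the finish by one (this holds down to a finish of 15).
Need 16 − 15 = 1 day off S → S becomes 4 days, finish becomes 15.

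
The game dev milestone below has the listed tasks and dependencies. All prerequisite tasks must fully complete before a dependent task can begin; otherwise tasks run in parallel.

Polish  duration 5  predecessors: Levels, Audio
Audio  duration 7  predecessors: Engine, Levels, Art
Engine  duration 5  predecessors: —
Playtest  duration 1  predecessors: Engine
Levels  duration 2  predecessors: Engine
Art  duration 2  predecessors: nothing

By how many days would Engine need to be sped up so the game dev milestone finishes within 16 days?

Current finish: 19 days; target: 16.
Engine is on every critical path, so each day cut from Engine cuts the finish by one (this holds down to a finish of 15).
Need 19 − 16 = 3 days off Engine → Engine becomes 2 days, finish becomes 16.

3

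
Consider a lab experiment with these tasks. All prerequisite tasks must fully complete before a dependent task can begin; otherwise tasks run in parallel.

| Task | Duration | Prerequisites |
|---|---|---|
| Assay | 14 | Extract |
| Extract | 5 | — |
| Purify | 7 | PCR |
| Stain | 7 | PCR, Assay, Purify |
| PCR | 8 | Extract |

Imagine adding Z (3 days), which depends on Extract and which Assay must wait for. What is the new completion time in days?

29

Originally the schedule takes 27 days.
With Z inserted, Assay now waits for max(Extract, Z).
New critical path: Extract→Z→Assay→Stain = 5+3+14+7 = 29 ⇒ 29 days.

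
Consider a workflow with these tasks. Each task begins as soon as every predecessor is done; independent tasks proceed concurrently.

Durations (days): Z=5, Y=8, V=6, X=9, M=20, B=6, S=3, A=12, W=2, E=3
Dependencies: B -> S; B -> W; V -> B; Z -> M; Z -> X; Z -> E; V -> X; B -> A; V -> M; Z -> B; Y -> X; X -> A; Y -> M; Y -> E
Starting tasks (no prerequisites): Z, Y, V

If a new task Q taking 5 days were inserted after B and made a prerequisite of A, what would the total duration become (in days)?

29

Originally the plan takes 29 days.
With Q inserted, A now waits for max(B, X, Q).
New critical path: Y→X→A = 8+9+12 = 29 ⇒ 29 days.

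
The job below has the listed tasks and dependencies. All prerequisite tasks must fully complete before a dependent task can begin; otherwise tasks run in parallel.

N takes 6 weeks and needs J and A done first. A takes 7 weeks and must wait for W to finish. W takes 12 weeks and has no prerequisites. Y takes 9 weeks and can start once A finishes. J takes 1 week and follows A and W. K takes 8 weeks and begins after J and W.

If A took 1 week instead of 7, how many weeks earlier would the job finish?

6

As given, the longest chain is W→A→Y = 12+7+9 = 28, so the finish is 28 weeks.
Since A is critical, the -6 change carries straight to that chain (now 22 weeks).
The critical path is still W→A→Y; finish is now 22 weeks.
Change in finish: 22 − 28 = -6 weeks.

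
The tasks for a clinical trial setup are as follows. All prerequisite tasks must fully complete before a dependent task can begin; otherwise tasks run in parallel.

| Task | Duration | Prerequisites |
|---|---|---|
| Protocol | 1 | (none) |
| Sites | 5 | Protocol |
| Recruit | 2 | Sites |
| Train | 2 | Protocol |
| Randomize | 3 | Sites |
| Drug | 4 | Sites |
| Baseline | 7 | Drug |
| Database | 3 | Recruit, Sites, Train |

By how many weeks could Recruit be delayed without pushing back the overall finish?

6

Protocol→Sites→Drug→Baseline = 1+5+4+7 = 17 sets the makespan at 17 weeks.
Recruit finishes as early as 8 and must finish by 14.
So Recruit can slip 14 − 8 = 6 weeks.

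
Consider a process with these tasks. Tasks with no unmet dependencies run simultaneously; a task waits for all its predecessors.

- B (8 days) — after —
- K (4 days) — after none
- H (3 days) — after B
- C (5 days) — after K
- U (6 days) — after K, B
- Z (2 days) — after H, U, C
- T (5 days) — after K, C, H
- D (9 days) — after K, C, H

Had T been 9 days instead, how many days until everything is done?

20

The binding path is B→H→D = 8+3+9 = 20; finish at 20 days.
T has 4 days of float (longest path through it is 16).
Now B→H→T = 8+3+9 = 20 is longest, so the finish becomes 20 days.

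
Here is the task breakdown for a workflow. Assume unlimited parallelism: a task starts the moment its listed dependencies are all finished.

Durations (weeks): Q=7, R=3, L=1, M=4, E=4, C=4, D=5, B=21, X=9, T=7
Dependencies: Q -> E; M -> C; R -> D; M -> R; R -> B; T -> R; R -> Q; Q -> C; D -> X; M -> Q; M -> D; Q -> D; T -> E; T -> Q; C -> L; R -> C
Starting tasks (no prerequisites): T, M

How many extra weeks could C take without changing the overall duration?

9

The longest chain is T→R→Q→D→X = 7+3+7+5+9 = 31; overall finish 31 weeks.
The longest chain containing C totals 22 weeks.
Float = 31 − 22 = 9.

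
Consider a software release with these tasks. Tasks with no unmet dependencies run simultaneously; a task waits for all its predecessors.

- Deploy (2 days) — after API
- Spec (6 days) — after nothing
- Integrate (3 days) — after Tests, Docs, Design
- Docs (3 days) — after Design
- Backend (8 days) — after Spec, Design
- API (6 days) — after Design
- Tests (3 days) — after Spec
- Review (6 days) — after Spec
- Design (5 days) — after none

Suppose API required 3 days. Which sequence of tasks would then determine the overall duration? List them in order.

Spec, Backend

Baseline: Spec→Backend = 6+8 = 14 → 14 days.
API has 1 day of float (longest path through it is 13).
No other chain overtakes it, so the finish is 14 days.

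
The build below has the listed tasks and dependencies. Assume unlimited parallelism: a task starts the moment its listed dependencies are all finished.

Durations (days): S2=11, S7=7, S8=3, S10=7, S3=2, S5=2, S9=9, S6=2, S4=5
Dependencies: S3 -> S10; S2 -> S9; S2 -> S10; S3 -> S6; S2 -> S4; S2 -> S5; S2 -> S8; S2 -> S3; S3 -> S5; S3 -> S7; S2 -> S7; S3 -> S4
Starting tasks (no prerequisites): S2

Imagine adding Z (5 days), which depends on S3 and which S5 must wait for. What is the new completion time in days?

Originally the job takes 20 days.
With Z inserted, S5 now waits for max(S3, S2, Z).
New critical path: S2→S3→Z→S5 = 11+2+5+2 = 20 ⇒ 20 days.

20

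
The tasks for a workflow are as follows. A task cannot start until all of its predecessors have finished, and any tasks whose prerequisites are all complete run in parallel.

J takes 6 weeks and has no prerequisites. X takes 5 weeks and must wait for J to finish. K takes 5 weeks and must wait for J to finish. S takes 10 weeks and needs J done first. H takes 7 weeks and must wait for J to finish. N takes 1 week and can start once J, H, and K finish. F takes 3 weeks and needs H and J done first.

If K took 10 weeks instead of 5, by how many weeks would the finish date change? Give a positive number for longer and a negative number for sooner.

1

Actual critical path: J→S = 6+10 = 16 ⇒ 16 weeks.
K has 4 weeks of float (longest path through it is 12).
New critical path: J→K→N = 6+10+1 = 17 ⇒ 17 weeks.
Change in finish: 17 − 16 = +1 weeks.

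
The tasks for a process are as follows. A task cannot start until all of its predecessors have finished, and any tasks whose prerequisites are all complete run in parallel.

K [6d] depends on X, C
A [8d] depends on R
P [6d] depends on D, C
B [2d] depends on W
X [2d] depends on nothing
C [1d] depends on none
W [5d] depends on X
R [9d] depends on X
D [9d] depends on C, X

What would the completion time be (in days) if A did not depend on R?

Before: longest chain X→R→A = 2+9+8 = 19, finish 19.
Without R→A, A's earliest start moves from 11 to 0.
After: X→D→P = 2+9+6 = 17 → 17 days.

17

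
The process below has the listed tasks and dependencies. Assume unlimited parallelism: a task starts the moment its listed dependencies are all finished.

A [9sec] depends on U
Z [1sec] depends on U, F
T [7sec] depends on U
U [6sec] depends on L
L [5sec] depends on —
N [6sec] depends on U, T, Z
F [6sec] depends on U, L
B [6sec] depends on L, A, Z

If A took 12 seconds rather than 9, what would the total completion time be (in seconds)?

29

Baseline: L→U→A→B = 5+6+9+6 = 26 → 26 seconds.
A lies on that path, so at 12 seconds the path becomes 29 seconds.
That remains the longest chain; total 29 seconds.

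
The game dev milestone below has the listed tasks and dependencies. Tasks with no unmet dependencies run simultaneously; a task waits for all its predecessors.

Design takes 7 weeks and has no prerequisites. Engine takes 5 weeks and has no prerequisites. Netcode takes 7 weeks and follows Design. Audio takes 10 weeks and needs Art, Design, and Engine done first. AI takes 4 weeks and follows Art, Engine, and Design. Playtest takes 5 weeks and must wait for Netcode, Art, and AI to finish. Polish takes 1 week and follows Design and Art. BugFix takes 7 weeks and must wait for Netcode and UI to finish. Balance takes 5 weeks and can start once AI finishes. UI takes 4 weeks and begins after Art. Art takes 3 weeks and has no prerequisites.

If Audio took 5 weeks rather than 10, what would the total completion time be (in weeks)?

Baseline: Design→Netcode→BugFix = 7+7+7 = 21 → 21 weeks.
The longest path through Audio is only 17 weeks, so Audio has float 4.
The critical path is still Design→Netcode→BugFix; finish is now 21 weeks.

21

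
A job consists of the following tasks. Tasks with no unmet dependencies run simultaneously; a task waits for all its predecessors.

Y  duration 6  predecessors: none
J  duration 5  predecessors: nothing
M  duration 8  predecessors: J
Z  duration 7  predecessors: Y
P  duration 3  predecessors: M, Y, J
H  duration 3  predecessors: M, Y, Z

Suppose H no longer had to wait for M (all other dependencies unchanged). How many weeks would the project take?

Before: longest chain Y→Z→H = 6+7+3 = 16, finish 16.
Dropping M→H doesn't change H's earliest start (13); another predecessor still binds.
After: Y→Z→H = 6+7+3 = 16 → 16 weeks.

16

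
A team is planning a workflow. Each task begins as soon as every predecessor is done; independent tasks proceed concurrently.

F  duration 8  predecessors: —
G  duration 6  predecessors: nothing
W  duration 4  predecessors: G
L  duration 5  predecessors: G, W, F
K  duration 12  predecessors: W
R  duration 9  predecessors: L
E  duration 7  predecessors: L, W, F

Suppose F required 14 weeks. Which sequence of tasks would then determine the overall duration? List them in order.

F, L, R

Baseline: G→W→L→R = 6+4+5+9 = 24 → 24 weeks.
F has 2 weeks of float (longest path through it is 22).
The binding chain switches to F→L→R = 14+5+9 = 28; finish 28 weeks.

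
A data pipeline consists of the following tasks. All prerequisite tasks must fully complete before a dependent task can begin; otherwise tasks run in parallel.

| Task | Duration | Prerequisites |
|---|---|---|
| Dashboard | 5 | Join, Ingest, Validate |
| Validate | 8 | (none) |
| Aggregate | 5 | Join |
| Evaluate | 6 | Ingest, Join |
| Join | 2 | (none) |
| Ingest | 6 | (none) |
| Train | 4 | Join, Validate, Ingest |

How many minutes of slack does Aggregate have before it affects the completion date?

Validate→Dashboard = 8+5 = 13 sets the makespan at 13 minutes.
Longest path through Aggregate: 7 minutes (earliest finish 7, latest finish 13).
Slack of Aggregate = 8 − 2 = 6 minutes.

6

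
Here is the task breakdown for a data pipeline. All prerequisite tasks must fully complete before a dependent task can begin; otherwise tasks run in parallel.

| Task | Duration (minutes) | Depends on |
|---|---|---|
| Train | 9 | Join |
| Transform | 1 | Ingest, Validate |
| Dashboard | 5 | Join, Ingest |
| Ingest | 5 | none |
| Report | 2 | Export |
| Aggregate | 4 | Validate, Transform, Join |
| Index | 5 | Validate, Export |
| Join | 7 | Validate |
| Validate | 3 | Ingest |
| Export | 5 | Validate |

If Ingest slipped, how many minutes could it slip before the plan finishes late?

0

Ingest→Validate→Join→Train = 5+3+7+9 = 24 sets the makespan at 24 minutes.
Longest path through Ingest: 24 minutes (earliest finish 5, latest finish 5).
Float = 24 − 24 = 0.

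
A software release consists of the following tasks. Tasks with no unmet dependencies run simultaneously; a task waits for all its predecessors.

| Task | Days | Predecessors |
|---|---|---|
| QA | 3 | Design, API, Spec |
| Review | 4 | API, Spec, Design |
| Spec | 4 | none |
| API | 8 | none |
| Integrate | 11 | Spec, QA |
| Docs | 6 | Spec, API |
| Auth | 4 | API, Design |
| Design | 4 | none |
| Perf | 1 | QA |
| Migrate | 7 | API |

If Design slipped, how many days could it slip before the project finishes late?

The longest chain is API→QA→Integrate = 8+3+11 = 22; overall finish 22 days.
The longest chain containing Design totals 18 days.
Float = 22 − 18 = 4.

4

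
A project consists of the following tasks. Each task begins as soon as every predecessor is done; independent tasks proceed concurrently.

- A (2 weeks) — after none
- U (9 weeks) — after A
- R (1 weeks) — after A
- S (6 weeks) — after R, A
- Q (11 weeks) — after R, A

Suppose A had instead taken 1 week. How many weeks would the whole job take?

Critical path before the change: A→R→Q = 2+1+11 = 14 giving 14 weeks.
A lies on that path, so at 1 week the path becomes 13 weeks.
No other chain overtakes it, so the finish is 13 weeks.

13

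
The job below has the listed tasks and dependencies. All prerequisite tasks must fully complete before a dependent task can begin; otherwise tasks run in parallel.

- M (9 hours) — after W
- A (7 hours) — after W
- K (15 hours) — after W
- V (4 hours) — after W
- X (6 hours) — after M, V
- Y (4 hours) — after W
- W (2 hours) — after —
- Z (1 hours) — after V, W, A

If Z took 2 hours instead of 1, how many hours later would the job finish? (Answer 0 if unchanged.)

0

As given, the longest chain is W→K = 2+15 = 17, so the finish is 17 hours.
The longest path through Z is only 10 hours, so Z has float 7.
That remains the longest chain; total 17 hours.
Change in finish: 17 − 17 = +0 hours.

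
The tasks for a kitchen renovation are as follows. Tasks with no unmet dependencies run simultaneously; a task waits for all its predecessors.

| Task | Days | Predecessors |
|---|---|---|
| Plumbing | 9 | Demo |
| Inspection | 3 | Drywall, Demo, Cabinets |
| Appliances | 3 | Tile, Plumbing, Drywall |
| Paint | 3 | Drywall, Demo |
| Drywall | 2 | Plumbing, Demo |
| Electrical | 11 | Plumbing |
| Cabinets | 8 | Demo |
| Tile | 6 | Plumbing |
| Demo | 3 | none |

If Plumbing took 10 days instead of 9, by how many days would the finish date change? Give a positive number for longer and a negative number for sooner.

The binding path is Demo→Plumbing→Electrical = 3+9+11 = 23; finish at 23 days.
Plumbing is on the critical path; changing it to 10 makes that path 24 days.
That remains the longest chain; total 24 days.
Change in finish: 24 − 23 = +1 days.

1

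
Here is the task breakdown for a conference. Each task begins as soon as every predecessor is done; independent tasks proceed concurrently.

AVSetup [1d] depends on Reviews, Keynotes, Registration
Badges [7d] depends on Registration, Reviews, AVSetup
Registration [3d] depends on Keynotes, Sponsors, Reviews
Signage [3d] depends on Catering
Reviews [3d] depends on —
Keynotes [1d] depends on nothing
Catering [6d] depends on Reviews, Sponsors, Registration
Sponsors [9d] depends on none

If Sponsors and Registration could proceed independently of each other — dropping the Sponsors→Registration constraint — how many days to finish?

Original critical path: Sponsors→Registration→Catering→Signage = 9+3+6+3 = 21 ⇒ 21 days.
Without Sponsors→Registration, Registration's earliest start moves from 9 to 3.
The longest chain is now Sponsors→Catering→Signage = 9+6+3 = 18, so the schedule takes 18 days.

18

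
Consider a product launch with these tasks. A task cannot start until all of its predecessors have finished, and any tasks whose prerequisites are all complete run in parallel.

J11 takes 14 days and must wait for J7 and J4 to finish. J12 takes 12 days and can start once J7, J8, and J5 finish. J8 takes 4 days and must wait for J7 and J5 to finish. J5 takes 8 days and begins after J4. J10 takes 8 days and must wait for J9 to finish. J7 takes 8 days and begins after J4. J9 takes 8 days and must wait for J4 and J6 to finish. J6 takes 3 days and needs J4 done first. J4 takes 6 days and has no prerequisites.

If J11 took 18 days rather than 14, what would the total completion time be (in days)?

Baseline: J4→J5→J8→J12 = 6+8+4+12 = 30 → 30 days.
J11 has 2 days of float (longest path through it is 28).
The binding chain switches to J4→J7→J11 = 6+8+18 = 32; finish 32 days.

32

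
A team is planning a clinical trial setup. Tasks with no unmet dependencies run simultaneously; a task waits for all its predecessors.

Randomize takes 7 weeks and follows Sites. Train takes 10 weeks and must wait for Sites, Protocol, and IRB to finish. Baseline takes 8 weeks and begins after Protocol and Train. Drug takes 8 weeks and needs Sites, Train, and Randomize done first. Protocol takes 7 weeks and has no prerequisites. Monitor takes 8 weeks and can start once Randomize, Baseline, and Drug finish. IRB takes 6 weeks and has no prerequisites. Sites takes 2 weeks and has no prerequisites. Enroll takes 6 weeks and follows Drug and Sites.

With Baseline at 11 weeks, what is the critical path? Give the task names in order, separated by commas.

Protocol, Train, Baseline, Monitor

Critical path before the change: Protocol→Train→Baseline→Monitor = 7+10+8+8 = 33 giving 33 weeks.
Baseline lies on that path, so at 11 weeks the path becomes 36 weeks.
No other chain overtakes it, so the finish is 36 weeks.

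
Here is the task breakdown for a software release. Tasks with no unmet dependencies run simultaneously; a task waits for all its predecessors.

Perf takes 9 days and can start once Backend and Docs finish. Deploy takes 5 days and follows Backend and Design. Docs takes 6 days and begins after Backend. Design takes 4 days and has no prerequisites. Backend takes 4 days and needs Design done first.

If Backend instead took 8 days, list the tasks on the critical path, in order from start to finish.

Design, Backend, Docs, Perf

Baseline: Design→Backend→Docs→Perf = 4+4+6+9 = 23 → 23 days.
Since Backend is critical, the +4 change carries straight to that chain (now 27 days).
The critical path is still Design→Backend→Docs→Perf; finish is now 27 days.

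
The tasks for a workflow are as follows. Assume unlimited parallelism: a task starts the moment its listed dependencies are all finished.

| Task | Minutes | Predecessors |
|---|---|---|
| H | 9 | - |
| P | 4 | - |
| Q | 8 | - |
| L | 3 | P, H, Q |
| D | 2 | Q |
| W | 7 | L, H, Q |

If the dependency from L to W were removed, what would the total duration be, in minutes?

Before: longest chain H→L→W = 9+3+7 = 19, finish 19.
Without L→W, W's earliest start moves from 12 to 9.
New critical path: H→W = 9+7 = 16 ⇒ 16 minutes.

16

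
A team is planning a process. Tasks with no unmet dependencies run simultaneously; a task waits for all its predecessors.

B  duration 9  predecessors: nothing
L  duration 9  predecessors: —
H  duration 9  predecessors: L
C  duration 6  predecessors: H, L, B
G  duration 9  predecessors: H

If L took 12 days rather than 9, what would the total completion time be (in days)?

30

Baseline: L→H→G = 9+9+9 = 27 → 27 days.
Since L is critical, the +3 change carries straight to that chain (now 30 days).
That remains the longest chain; total 30 days.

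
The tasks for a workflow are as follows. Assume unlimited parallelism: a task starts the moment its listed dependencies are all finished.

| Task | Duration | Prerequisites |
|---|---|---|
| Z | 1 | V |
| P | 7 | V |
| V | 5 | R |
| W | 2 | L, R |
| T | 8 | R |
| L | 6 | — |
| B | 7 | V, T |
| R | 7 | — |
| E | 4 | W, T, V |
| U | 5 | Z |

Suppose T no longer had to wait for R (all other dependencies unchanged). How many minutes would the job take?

Original critical path: R→T→B = 7+8+7 = 22 ⇒ 22 minutes.
Without R→T, T's earliest start moves from 7 to 0.
After: R→V→B = 7+5+7 = 19 → 19 minutes.

19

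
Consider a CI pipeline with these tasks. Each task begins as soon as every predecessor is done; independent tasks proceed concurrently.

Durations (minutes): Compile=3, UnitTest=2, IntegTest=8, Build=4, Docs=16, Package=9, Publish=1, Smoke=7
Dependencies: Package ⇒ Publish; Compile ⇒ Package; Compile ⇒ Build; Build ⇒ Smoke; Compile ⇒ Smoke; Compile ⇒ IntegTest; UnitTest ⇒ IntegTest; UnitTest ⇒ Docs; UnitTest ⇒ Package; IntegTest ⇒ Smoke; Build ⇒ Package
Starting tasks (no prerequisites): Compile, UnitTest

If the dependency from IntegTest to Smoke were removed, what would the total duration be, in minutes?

Original critical path: Compile→IntegTest→Smoke = 3+8+7 = 18 ⇒ 18 minutes.
Without IntegTest→Smoke, Smoke's earliest start moves from 11 to 7.
New critical path: UnitTest→Docs = 2+16 = 18 ⇒ 18 minutes.

18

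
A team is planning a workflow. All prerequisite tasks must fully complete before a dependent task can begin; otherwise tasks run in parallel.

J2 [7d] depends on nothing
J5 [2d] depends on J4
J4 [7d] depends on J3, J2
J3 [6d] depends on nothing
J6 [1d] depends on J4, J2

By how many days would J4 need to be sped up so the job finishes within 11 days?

5

Current finish: 16 days; target: 11.
J4 is on every critical path, so each day cut from J4 cuts the finish by one (this holds down to a finish of 10).
Need 16 − 11 = 5 days off J4 → J4 becomes 2 days, finish becomes 11.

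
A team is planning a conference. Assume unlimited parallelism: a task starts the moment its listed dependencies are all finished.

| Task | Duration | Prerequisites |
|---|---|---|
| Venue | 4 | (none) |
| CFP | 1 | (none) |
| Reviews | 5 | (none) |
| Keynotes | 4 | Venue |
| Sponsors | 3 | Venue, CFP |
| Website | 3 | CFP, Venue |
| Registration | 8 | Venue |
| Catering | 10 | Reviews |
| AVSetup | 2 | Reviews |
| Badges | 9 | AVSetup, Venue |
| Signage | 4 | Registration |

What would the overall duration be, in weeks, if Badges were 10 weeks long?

17

Baseline: Reviews→AVSetup→Badges = 5+2+9 = 16 → 16 weeks.
Badges is on the critical path; changing it to 10 makes that path 17 weeks.
The critical path is still Reviews→AVSetup→Badges; finish is now 17 weeks.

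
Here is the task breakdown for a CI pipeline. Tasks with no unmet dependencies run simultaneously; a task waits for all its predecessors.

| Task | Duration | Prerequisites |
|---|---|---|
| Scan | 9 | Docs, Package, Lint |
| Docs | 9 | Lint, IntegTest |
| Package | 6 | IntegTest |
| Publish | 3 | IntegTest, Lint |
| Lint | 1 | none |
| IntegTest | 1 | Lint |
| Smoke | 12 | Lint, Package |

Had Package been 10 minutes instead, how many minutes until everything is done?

Critical path before the change: Lint→IntegTest→Package→Smoke = 1+1+6+12 = 20 giving 20 minutes.
Package is on the critical path; changing it to 10 makes that path 24 minutes.
The critical path is still Lint→IntegTest→Package→Smoke; finish is now 24 minutes.

24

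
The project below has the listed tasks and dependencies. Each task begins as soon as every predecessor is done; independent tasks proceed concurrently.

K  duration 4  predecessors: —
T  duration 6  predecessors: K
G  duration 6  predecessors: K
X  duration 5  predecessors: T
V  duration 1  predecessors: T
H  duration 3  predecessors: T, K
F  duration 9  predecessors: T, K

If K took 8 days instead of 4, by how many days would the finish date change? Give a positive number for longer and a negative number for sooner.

Baseline: K→T→F = 4+6+9 = 19 → 19 days.
Since K is critical, the +4 change carries straight to that chain (now 23 days).
No other chain overtakes it, so the finish is 23 days.
Change in finish: 23 − 19 = +4 days.

4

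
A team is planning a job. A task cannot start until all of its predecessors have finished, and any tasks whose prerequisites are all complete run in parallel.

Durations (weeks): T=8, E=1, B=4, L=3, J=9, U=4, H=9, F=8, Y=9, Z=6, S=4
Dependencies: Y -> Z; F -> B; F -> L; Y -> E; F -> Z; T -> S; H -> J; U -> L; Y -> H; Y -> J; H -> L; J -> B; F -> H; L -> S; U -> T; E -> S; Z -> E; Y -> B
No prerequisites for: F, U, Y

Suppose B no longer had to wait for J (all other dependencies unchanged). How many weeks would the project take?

27

With the dependency in place, Y→H→J→B = 9+9+9+4 = 31 sets the finish at 31 weeks.
Without J→B, B's earliest start moves from 27 to 9.
The longest chain is now Y→H→J = 9+9+9 = 27, so the project takes 27 weeks.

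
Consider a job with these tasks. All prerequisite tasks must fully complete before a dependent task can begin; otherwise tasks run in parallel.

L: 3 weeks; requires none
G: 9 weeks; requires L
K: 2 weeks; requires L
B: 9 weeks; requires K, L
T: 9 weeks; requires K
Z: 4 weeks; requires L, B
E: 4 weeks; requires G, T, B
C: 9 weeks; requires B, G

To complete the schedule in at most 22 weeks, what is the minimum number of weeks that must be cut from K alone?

Current finish: 23 weeks; target: 22.
K is on every critical path, so each week cut from K cuts the finish by one (this holds down to a finish of 22).
Need 23 − 22 = 1 week off K → K becomes 1 week, finish becomes 22.

1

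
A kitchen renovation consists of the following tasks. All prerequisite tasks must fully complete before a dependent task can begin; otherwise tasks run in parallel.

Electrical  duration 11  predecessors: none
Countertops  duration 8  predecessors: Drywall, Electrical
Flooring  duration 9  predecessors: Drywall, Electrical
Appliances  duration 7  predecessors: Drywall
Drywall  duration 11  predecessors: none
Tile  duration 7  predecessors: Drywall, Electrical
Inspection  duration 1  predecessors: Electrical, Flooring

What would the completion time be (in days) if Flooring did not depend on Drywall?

Original critical path: Electrical→Flooring→Inspection = 11+9+1 = 21 ⇒ 21 days.
Dropping Drywall→Flooring doesn't change Flooring's earliest start (11); another predecessor still binds.
The longest chain is now Electrical→Flooring→Inspection = 11+9+1 = 21, so the project takes 21 days.

21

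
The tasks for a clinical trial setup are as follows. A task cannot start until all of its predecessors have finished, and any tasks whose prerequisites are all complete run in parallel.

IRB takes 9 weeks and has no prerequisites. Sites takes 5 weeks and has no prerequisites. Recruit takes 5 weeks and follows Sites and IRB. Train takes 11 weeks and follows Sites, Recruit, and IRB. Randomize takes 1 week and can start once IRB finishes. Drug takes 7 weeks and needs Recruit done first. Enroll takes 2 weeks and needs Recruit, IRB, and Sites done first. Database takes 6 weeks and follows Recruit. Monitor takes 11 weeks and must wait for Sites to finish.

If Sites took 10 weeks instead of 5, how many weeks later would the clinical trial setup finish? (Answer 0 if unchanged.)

The binding path is IRB→Recruit→Train = 9+5+11 = 25; finish at 25 weeks.
The longest path through Sites is only 21 weeks, so Sites has float 4.
New critical path: Sites→Recruit→Train = 10+5+11 = 26 ⇒ 26 weeks.
Change in finish: 26 − 25 = +1 weeks.

1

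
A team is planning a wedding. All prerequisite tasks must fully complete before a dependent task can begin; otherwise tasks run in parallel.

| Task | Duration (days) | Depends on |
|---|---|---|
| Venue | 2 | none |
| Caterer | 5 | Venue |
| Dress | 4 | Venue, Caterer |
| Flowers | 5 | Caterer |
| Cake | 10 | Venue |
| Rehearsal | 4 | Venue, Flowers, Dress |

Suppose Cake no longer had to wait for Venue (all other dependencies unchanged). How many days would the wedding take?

Before: longest chain Venue→Caterer→Flowers→Rehearsal = 2+5+5+4 = 16, finish 16.
Without Venue→Cake, Cake's earliest start moves from 2 to 0.
The longest chain is now Venue→Caterer→Flowers→Rehearsal = 2+5+5+4 = 16, so the wedding takes 16 days.

16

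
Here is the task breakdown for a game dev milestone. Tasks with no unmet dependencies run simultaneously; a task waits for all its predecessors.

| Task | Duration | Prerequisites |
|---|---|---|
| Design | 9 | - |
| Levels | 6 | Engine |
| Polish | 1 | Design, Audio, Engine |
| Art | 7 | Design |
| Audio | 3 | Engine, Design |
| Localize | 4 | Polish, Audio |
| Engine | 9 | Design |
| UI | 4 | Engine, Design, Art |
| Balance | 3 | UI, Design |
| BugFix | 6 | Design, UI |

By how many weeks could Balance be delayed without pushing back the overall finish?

3

The longest chain is Design→Engine→UI→BugFix = 9+9+4+6 = 28; overall finish 28 weeks.
The longest chain containing Balance totals 25 weeks.
So Balance can slip 28 − 25 = 3 weeks.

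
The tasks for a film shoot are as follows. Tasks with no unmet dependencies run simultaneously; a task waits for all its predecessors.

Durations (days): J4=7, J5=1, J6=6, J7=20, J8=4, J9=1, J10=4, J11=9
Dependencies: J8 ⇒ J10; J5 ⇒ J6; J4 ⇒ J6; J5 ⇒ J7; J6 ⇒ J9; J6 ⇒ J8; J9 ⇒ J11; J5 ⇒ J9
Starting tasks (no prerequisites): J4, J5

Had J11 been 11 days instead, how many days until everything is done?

25

Actual critical path: J4→J6→J9→J11 = 7+6+1+9 = 23 ⇒ 23 days.
J11 is on the critical path; changing it to 11 makes that path 25 days.
No other chain overtakes it, so the finish is 25 days.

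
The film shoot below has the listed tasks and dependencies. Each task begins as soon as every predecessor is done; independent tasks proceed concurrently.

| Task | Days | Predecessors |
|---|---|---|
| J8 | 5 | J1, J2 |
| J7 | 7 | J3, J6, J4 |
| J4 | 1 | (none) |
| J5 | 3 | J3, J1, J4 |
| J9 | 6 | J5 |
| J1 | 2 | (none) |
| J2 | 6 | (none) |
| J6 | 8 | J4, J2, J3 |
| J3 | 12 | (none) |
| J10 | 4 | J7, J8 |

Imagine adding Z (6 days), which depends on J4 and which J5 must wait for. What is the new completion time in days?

Originally the project takes 31 days.
With Z inserted, J5 now waits for max(J3, J1, J4, Z).
New critical path: J3→J6→J7→J10 = 12+8+7+4 = 31 ⇒ 31 days.

31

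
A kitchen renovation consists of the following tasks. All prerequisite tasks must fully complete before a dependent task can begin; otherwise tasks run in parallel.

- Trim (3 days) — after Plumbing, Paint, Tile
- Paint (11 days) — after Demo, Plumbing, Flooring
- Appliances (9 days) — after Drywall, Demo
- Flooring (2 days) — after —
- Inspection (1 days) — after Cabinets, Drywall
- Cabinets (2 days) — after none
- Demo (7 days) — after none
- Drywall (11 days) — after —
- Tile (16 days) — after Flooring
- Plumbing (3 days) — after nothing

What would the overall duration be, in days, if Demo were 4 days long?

As given, the longest chain is Demo→Paint→Trim = 7+11+3 = 21, so the finish is 21 days.
Demo is on the critical path; changing it to 4 makes that path 18 days.
The binding chain switches to Flooring→Tile→Trim = 2+16+3 = 21; finish 21 days.

21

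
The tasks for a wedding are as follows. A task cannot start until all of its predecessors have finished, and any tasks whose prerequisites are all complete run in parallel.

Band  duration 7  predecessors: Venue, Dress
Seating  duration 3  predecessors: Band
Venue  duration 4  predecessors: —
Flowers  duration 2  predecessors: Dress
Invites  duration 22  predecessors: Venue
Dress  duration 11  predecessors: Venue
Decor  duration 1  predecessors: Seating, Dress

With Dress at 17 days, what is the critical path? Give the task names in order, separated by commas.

Venue, Dress, Band, Seating, Decor

Actual critical path: Venue→Dress→Band→Seating→Decor = 4+11+7+3+1 = 26 ⇒ 26 days.
Since Dress is critical, the +6 change carries straight to that chain (now 32 days).
The critical path is still Venue→Dress→Band→Seating→Decor; finish is now 32 days.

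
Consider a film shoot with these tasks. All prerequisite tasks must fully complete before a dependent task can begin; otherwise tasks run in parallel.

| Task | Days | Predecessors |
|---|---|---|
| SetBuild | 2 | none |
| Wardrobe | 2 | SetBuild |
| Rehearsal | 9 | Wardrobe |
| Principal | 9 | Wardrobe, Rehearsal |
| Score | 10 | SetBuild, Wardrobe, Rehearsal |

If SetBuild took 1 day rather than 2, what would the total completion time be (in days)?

Baseline: SetBuild→Wardrobe→Rehearsal→Score = 2+2+9+10 = 23 → 23 days.
SetBuild lies on that path, so at 1 day the path becomes 22 days.
That remains the longest chain; total 22 days.

22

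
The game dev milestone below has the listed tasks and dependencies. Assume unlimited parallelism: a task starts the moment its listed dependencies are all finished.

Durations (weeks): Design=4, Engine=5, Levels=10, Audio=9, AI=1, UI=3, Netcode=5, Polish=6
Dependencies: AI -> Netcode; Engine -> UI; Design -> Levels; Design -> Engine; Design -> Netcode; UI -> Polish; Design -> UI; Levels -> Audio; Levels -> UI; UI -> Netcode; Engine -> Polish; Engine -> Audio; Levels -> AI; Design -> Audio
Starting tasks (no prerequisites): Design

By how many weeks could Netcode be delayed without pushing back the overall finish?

1

Critical path: Design→Levels→Audio = 4+10+9 = 23, so the finish is 23 weeks.
The longest chain containing Netcode totals 22 weeks.
Float = 23 − 22 = 1.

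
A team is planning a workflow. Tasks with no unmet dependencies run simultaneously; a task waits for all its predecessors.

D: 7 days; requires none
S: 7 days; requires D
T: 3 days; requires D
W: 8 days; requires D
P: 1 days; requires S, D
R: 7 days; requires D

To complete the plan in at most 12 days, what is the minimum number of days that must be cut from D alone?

3

Current finish: 15 days; target: 12.
D is on every critical path, so each day cut from D cuts the finish by one (this holds down to a finish of 9).
Need 15 − 12 = 3 days off D → D becomes 4 days, finish becomes 12.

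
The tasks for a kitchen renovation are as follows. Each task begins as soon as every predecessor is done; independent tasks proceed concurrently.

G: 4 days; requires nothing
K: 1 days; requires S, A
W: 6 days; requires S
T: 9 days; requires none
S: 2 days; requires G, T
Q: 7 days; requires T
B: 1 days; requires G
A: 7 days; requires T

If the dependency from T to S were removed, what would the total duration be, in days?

17

With the dependency in place, T→S→W = 9+2+6 = 17 sets the finish at 17 days.
Without T→S, S's earliest start moves from 9 to 4.
After: T→A→K = 9+7+1 = 17 → 17 days.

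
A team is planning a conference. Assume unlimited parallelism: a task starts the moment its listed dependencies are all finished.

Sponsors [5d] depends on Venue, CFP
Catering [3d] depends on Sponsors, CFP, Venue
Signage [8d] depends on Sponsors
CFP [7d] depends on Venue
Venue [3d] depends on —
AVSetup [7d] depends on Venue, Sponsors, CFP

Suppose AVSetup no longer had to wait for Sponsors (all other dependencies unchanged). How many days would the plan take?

23

Before: longest chain Venue→CFP→Sponsors→Signage = 3+7+5+8 = 23, finish 23.
Without Sponsors→AVSetup, AVSetup's earliest start moves from 15 to 10.
After: Venue→CFP→Sponsors→Signage = 3+7+5+8 = 23 → 23 days.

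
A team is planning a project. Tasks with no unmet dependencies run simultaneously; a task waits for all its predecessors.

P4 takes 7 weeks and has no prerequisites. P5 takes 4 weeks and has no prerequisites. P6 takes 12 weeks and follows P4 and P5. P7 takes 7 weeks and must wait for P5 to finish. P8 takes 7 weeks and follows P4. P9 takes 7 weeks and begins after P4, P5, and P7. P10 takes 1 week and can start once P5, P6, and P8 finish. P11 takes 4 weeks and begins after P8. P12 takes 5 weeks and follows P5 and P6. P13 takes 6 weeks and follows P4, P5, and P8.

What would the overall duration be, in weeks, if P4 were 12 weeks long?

29

The binding path is P4→P6→P12 = 7+12+5 = 24; finish at 24 weeks.
P4 lies on that path, so at 12 weeks the path becomes 29 weeks.
That remains the longest chain; total 29 weeks.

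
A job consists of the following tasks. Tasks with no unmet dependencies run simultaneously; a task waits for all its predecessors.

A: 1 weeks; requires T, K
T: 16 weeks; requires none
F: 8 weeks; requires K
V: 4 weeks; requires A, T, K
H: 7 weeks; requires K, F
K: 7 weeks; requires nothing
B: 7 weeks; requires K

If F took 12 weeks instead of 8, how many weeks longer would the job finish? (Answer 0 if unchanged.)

As given, the longest chain is K→F→H = 7+8+7 = 22, so the finish is 22 weeks.
F lies on that path, so at 12 weeks the path becomes 26 weeks.
No other chain overtakes it, so the finish is 26 weeks.
Change in finish: 26 − 22 = +4 weeks.

4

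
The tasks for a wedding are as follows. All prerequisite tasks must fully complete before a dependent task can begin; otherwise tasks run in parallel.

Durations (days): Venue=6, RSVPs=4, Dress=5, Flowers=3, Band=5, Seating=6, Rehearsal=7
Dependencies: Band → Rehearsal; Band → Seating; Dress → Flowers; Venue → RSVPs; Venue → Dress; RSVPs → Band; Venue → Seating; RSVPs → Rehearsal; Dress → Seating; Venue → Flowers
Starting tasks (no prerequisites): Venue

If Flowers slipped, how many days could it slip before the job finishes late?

8

Critical path: Venue→RSVPs→Band→Rehearsal = 6+4+5+7 = 22, so the finish is 22 days.
The longest chain containing Flowers totals 14 days.
So Flowers can slip 22 − 14 = 8 days.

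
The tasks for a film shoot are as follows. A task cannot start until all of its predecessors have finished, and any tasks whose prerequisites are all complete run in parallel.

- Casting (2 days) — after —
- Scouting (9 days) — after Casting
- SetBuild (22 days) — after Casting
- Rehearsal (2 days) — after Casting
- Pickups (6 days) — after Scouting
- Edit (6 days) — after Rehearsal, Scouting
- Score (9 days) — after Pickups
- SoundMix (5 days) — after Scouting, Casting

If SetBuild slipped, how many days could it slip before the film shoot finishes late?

Critical path: Casting→Scouting→Pickups→Score = 2+9+6+9 = 26, so the finish is 26 days.
The longest chain containing SetBuild totals 24 days.
Slack of SetBuild = 4 − 2 = 2 days.

2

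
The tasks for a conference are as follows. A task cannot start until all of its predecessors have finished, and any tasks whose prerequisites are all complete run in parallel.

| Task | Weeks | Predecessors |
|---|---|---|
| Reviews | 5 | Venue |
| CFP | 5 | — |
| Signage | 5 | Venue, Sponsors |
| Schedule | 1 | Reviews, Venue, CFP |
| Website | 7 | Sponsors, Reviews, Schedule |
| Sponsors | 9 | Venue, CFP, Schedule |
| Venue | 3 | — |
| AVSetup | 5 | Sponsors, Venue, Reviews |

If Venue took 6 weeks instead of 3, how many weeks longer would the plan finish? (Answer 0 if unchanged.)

Baseline: Venue→Reviews→Schedule→Sponsors→Website = 3+5+1+9+7 = 25 → 25 weeks.
Since Venue is critical, the +3 change carries straight to that chain (now 28 weeks).
That remains the longest chain; total 28 weeks.
Change in finish: 28 − 25 = +3 weeks.

3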